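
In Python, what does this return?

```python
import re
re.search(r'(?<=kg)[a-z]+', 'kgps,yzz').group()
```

Lookahead/lookbehind check context without consuming it, so the matched span excludes the asserted characters.
Unlike `match`, `search` isn't anchored — it looks for the pattern anywhere in the string.
The match spans [2:4] → 'ps'.

'ps'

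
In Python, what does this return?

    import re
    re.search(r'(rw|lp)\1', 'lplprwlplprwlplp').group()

A backreference is literal: `\1` must see the identical characters the first group matched.
The match spans [0:4] → 'lplp'.

'lplp'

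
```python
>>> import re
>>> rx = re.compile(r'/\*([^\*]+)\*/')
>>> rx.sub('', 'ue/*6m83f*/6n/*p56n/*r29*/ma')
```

'ue6n/*p56nma'

Matches: at [2:11] → '/*6m83f*/'; at [19:26] → '/*r29*/'.
Every occurrence is swapped for ''.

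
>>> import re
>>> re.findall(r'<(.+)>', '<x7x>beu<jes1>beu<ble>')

Scanning left to right: at [0:22] match '<x7x>beu<jes1>beu<ble>', group 1 = 'x7x>beu<jes1>beu<ble'.
With a single group, `findall` returns only what that group captured — 1 item.

['x7x>beu<jes1>beu<ble']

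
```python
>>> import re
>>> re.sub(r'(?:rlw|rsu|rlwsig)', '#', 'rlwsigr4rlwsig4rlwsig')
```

'#sigr4#sig4#sig'

`|` is ordered: at each position the engine commits to the first alternative that works.
Matches: at [0:3] → 'rlw'; at [8:11] → 'rlw'; at [15:18] → 'rlw'.
`sub` substitutes '#' at each match site.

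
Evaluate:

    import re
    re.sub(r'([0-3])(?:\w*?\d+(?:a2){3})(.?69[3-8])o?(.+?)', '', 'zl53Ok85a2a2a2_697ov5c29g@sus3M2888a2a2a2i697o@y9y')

'zl55c29g@susy9y'

The pattern matches a character in [0-3] (captured); then zero or more of a word character (lazy), then one or more of a digit, then the literal 'a2' repeated 3 times (non-capturing group); then optionally any character, then the literal '69', then a character in [3-8] (captured); then optionally a literal 'o'; then one or more of any character (lazy) (captured).
A `+?`/`*?`/`{m,n}?` starts at its minimum and grows only as far as needed for what follows to match.
Matches: at [3:20] → '3Ok85a2a2a2_697ov'; at [29:47] → '3M2888a2a2a2i697o@'.
Every occurrence is swapped for ''.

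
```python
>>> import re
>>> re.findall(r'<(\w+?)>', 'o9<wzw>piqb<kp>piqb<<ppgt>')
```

['wzw', 'kp', 'ppgt']

Scanning left to right: at [2:7] match '<wzw>', group 1 = 'wzw'; at [11:15] match '<kp>', group 1 = 'kp'; at [20:26] match '<ppgt>', group 1 = 'ppgt'.
One capturing group, so `findall` returns just the captured substring from each match — 3 in all.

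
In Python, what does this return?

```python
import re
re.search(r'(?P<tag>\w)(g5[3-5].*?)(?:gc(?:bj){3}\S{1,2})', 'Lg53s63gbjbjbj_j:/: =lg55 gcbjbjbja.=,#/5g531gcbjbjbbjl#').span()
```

(0, 36)

This matches a word character (captured as 'tag'); then the literal 'g5', then a character in [3-5], then zero or more of any character (lazy) (captured); then the literal 'gc', then the literal 'bj' repeated 3 times, then 1 to 2 of a non-whitespace character (non-capturing group).
`re.search` tries every starting position until one works.
The match spans [0:36] → 'Lg53s63gbjbjbj_j:/: =lg55 gcbjbjbja.'.
Captured: group 1 = 'L', group 2 = 'g53s63gbjbjbj_j:/: =lg55 '.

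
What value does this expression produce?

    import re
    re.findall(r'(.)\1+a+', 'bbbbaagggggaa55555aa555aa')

A backreference is literal: `\1` must see the identical characters the first group matched.
Walking the string: at [0:6] match 'bbbbaa', group 1 = 'b'; at [6:13] match 'gggggaa', group 1 = 'g'; at [13:20] match '55555aa', group 1 = '5'; at [20:25] match '555aa', group 1 = '5'.
One capturing group, so `findall` returns just the captured substring from each match — 4 in all.

['b', 'g', '5', '5']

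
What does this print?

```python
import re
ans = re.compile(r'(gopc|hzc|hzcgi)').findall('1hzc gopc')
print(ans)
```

Because there's exactly one group, `findall` drops the full match and keeps group 1 from each hit.

['hzc', 'gopc']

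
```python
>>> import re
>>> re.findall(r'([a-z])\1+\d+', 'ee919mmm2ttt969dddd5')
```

['e', 'm', 't', 'd']

After group 1 captures some text, `\1` only succeeds where that same text appears again.
Because there's exactly one group, `findall` drops the full match and keeps group 1 from each hit.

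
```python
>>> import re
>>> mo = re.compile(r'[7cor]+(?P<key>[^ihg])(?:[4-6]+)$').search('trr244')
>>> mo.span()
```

(1, 6)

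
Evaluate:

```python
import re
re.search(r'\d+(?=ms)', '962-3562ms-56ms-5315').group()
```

Because the assertion is zero-width, the text it checks is not consumed and won't appear in the result.
The match spans [4:8] → '3562'.

'3562'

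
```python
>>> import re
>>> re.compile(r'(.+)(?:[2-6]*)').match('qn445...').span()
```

`re.match` won't scan ahead — the pattern has to work from the very first character.
The match spans [0:8] → 'qn445...'.

(0, 8)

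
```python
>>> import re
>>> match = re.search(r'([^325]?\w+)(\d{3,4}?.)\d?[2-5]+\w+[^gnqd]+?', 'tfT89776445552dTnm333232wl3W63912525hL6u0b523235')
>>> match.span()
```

(0, 48)

This matches optionally any character except [325], then one or more of a word character (captured); then 3 to 4 of a digit (lazy), then any character (captured); then optionally a digit, then one or more of a character in [2-5]; then one or more of a word character, then one or more of any character except [gnqd] (lazy).
`re.search` scans for the first position where the pattern succeeds.
The match spans [0:48] → 'tfT89776445552dTnm333232wl3W63912525hL6u0b523235'.
Captured: group 1 = 'tfT89776445552dTnm333232wl3W639', group 2 = '1252'.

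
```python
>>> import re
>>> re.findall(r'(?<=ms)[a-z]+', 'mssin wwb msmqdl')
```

['sin', 'mqdl']

Because the assertion is zero-width, the text it checks is not consumed and won't appear in the result.
Walking the string: at [2:5] → 'sin'; at [12:16] → 'mqdl'.
With no groups in the pattern, `findall` gives back each whole match — 2 here.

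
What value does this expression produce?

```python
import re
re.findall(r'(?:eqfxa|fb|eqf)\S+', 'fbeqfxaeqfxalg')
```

['fbeqfxaeqfxalg']

With no groups in the pattern, `findall` gives back each whole match — 1 here.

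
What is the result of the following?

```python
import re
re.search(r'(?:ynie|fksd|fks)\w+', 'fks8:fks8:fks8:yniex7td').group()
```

`search` walks the string left to right and returns the first match it finds.
The match spans [0:4] → 'fks8'.

'fks8'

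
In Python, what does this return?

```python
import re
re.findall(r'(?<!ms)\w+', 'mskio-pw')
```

['mskio', 'pw']

The negative lookaround is zero-width — it rules out positions where the adjacent text would match, without consuming anything.
Walking the string: at [0:5] → 'mskio'; at [6:8] → 'pw'.
Since nothing is captured, `findall` lists the 2 matched substrings directly.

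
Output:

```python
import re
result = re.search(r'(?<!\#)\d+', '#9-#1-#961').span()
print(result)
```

(8, 10)

`(?!…)`/`(?<!…)` only lets a position through if the neighbouring text does NOT match; no characters are consumed.
The match spans [8:10] → '61'.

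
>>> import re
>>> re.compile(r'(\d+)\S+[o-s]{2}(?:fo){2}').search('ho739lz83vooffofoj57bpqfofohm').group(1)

'739'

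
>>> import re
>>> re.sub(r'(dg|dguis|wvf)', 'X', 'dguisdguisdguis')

The regex engine tests alternatives in the order written; an earlier branch that matches wins even if a later one would match more.
Each match is replaced by 'X'.

'XuisXuisXuis'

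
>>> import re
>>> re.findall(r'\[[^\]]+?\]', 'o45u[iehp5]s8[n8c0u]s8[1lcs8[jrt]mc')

Since nothing is captured, `findall` lists the 3 matched substrings directly.

['[iehp5]', '[n8c0u]', '[1lcs8[jrt]']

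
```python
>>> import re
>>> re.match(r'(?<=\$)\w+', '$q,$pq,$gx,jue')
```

None

With `match`, the pattern is implicitly anchored at the beginning.
Here the pattern fails at index 0, so the call returns None.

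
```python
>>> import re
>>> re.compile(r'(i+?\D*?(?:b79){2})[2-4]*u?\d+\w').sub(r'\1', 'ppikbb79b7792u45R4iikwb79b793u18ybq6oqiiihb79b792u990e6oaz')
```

'ppikbb79b7792u45R4iikwb79b79bq6oqiiihb79b796oaz'

The pattern matches one or more of the literal 'i' (lazy), then zero or more of a non-digit (lazy), then the literal 'b79' repeated 2 times (captured); then zero or more of a character in [2-4]; then optionally the literal 'u', then one or more of a digit, then a word character.
`\1` in the replacement pulls in group 1's text for each match.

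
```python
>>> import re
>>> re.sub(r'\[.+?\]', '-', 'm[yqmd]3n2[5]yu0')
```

'm-3n2-yu0'

`sub` substitutes '-' at each match site.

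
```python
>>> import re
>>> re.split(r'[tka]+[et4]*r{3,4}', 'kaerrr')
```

['', '']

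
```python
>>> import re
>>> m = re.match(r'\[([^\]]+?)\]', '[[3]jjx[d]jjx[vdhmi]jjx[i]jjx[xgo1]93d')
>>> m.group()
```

`re.match` only tries the pattern at the start of the string.
The match spans [0:4] → '[[3]'.
Captured: group 1 = '[3'.

'[[3]'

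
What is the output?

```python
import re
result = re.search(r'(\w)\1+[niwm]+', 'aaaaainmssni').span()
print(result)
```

(0, 8)

`\1` has to match the exact text group 1 already captured.
`re.search` tries every starting position until one works.
The match spans [0:8] → 'aaaaainm'.
Captured: group 1 = 'a'.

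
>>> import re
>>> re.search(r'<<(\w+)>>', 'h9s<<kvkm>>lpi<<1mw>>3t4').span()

(3, 11)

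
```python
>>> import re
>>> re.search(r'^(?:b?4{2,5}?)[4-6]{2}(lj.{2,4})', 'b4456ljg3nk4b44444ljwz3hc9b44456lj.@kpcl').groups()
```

This matches anchored at the start of the string; then optionally a literal 'b', then 2 to 5 of a literal '4' (lazy) (non-capturing group); then exactly 2 of a character in [4-6]; then the literal 'lj', then 2 to 4 of any character (captured).
Unlike `match`, `search` isn't anchored — it looks for the pattern anywhere in the string.
The match spans [0:11] → 'b4456ljg3nk'.
Captured: group 1 = 'ljg3nk'.

('ljg3nk',)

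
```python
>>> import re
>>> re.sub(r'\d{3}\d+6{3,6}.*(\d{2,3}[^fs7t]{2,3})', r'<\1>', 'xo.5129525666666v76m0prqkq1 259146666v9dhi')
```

Pattern: exactly 3 of a digit, then one or more of a digit; then 3 to 6 of a literal '6', then zero or more of any character; then 2 to 3 of a digit, then 2 to 3 of any character except [fs7t] (captured).
Matches: at [3:40] → '5129525666666v76m0prqkq1 259146666v9d'.
The replacement refers to a captured group, so each match is rewritten using its own captured text.

'xo.<66v9d>hi'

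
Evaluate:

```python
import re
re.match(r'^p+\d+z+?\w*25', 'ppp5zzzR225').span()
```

(0, 11)

This matches anchored at the start of the string; then one or more of the literal 'p', then one or more of a digit, then one or more of the literal 'z' (lazy); then zero or more of a word character, then the literal '25'.
`match` is anchored at position 0; if the pattern doesn't fit there, it returns None.
The match spans [0:11] → 'ppp5zzzR225'.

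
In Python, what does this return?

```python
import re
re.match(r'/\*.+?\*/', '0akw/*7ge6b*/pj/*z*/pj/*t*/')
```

With `match`, the pattern is implicitly anchored at the beginning.
Here the pattern fails at index 0, so the call returns None.

None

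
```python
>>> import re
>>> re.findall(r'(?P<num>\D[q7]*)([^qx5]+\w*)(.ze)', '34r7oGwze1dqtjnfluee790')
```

This matches a non-digit, then zero or more of one of [q7] (captured as 'num'); then one or more of any character except [qx5], then zero or more of a word character (captured); then any character, then the literal 'ze' (captured).
Scanning left to right: at [2:9] match 'r7oGwze', groups = ('r7', 'oG', 'wze').
`findall` packs the 3 group values into a tuple for every match.

[('r7', 'oG', 'wze')]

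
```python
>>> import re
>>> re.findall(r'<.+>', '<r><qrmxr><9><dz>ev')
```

Scanning left to right: at [0:17] → '<r><qrmxr><9><dz>'.
`findall` yields the raw match text (1 of them) because the pattern has no groups.

['<r><qrmxr><9><dz>']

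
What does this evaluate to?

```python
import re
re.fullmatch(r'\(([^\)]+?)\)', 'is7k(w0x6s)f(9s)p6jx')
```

None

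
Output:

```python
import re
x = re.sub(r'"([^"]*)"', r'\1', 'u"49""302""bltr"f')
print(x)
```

u49302bltrf

The replacement refers to a captured group, so each match is rewritten using its own captured text.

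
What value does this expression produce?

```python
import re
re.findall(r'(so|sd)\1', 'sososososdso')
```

['so', 'so']

A backreference is literal: `\1` must see the identical characters the first group matched.
One capturing group, so `findall` returns just the captured substring from each match — 2 in all.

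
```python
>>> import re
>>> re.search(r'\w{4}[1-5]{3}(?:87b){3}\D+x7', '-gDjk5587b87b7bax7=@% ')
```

This matches exactly 4 of a word character, then exactly 3 of a character in [1-5], then the literal '87b' repeated 3 times; then one or more of a non-digit, then the literal 'x7'.
`re.search` scans for the first position where the pattern succeeds.
Here nothing in the string fits, so the call returns None.

None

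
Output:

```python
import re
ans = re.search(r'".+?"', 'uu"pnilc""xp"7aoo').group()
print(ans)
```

A `+?`/`*?`/`{m,n}?` starts at its minimum and grows only as far as needed for what follows to match.
`re.search` scans for the first position where the pattern succeeds.
The match spans [2:9] → '"pnilc"'.

"pnilc"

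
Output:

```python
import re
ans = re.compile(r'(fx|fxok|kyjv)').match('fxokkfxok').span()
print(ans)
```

(0, 2)

The regex engine tests alternatives in the order written; an earlier branch that matches wins even if a later one would match more.
`re.match` won't scan ahead — the pattern has to work from the very first character.
The match spans [0:2] → 'fx'.
Captured: group 1 = 'fx'.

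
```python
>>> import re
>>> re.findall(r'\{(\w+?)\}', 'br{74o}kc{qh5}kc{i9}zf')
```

['74o', 'qh5', 'i9']

Matches: at [2:7] match '{74o}', group 1 = '74o'; at [9:14] match '{qh5}', group 1 = 'qh5'; at [16:20] match '{i9}', group 1 = 'i9'.
`findall` collects group 1 from each match (3 total).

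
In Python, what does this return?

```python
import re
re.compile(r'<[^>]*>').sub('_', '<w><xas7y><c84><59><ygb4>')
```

'_____'

Matches: at [0:3] → '<w>'; at [3:10] → '<xas7y>'; at [10:15] → '<c84>'; at [15:19] → '<59>'; at [19:25] → '<ygb4>'.
`sub` substitutes '_' at each match site.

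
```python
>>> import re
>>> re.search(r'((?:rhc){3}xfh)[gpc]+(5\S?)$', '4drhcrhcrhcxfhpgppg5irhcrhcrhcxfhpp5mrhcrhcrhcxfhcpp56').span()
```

(37, 54)

This matches the literal 'rhc' repeated 3 times, then the literal 'xfh' (captured); then one or more of one of [gpc]; then the literal '5', then optionally a non-whitespace character (captured); then anchored at the end.
`re.search` tries every starting position until one works.
The match spans [37:54] → 'rhcrhcrhcxfhcpp56'.
Captured: group 1 = 'rhcrhcrhcxfh', group 2 = '56'.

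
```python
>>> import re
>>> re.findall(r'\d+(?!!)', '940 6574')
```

`(?!…)`/`(?<!…)` only lets a position through if the neighbouring text does NOT match; no characters are consumed.
Walking the string: at [0:3] → '940'; at [4:8] → '6574'.
Since nothing is captured, `findall` lists the 2 matched substrings directly.

['940', '6574']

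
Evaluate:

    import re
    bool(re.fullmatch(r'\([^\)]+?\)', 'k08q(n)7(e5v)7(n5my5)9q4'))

False

`fullmatch` succeeds only if the pattern covers the string from start to end.
Here the pattern can't cover the whole string, so the call returns None, and `bool(None)` is False.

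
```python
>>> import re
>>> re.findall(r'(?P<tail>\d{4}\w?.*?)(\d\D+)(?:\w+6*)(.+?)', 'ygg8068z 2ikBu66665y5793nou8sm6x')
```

[('8068z ', '2ikBu', 'x')]

Pattern: exactly 4 of a digit, then optionally a word character, then zero or more of any character (lazy) (captured as 'tail'); then a digit, then one or more of a non-digit (captured); then one or more of a word character, then zero or more of a literal '6' (non-capturing group); then one or more of any character (lazy) (captured).
A non-greedy quantifier consumes as few characters as it can — just enough that the remainder of the pattern still matches from where it stops; whatever follows it matches normally.
Walking the string: at [3:32] match '8068z 2ikBu66665y5793nou8sm6x', groups = ('8068z ', '2ikBu', 'x').
With 3 capturing groups, `findall` returns a 3-tuple per match.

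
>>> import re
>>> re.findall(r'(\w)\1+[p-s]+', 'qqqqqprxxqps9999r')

['q', 'x', '9']

`\1` is not a pattern — it's the concrete string captured by group 1, re-applied verbatim.
Scanning left to right: at [0:7] match 'qqqqqpr', group 1 = 'q'; at [7:12] match 'xxqps', group 1 = 'x'; at [12:17] match '9999r', group 1 = '9'.
`findall` collects group 1 from each match (3 total).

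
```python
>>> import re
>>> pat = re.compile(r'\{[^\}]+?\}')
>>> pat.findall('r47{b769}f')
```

Matches: at [3:9] → '{b769}'.
Since nothing is captured, `findall` lists the 1 matched substring directly.

['{b769}']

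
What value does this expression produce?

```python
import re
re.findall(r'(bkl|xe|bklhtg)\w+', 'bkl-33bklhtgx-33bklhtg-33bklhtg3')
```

['bkl', 'bkl', 'bkl']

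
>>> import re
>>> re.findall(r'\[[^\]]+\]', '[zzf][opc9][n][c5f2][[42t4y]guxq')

['[zzf]', '[opc9]', '[n]', '[c5f2]', '[[42t4y]']

Walking the string: at [0:5] → '[zzf]'; at [5:11] → '[opc9]'; at [11:14] → '[n]'; at [14:20] → '[c5f2]'; at [20:28] → '[[42t4y]'.
With no groups in the pattern, `findall` gives back each whole match — 5 here.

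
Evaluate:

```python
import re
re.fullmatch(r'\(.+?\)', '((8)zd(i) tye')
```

None

`re.fullmatch` requires the pattern to consume the entire string.
Here the string isn't matched end-to-end, so the call returns None.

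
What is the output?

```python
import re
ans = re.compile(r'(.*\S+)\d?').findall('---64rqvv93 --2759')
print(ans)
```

['---64rqvv93 --2759']

`findall` collects group 1 from the one match (1 total).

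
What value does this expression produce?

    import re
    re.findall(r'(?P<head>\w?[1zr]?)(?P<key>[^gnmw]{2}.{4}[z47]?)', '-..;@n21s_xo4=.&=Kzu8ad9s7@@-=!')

This matches optionally a word character, then optionally one of [1zr] (captured as 'head'); then exactly 2 of any character except [gnmw], then exactly 4 of any character, then optionally one of [z47] (captured as 'key').
Walking the string: at [0:6] match '-..;@n', groups = ('', '-..;@n'); at [6:14] match '21s_xo4=', groups = ('21', 's_xo4='); at [14:20] match '.&=Kzu', groups = ('', '.&=Kzu'); at [20:27] match '8ad9s7@', groups = ('8', 'ad9s7@').
2 groups means each result is a tuple of 2 captured strings — 4 here.

[('', '-..;@n'), ('21', 's_xo4='), ('', '.&=Kzu'), ('8', 'ad9s7@')]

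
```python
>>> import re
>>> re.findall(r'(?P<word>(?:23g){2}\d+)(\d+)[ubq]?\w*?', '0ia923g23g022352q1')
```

This matches the literal '23g' repeated 2 times, then one or more of a digit (captured as 'word'); then one or more of a digit (captured); then optionally one of [ubq], then zero or more of a word character (lazy).
`findall` packs the 2 group values into a tuple for every match.

[('23g23g02235', '2')]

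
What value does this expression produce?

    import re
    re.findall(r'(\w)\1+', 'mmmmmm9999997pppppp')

After group 1 captures some text, `\1` only succeeds where that same text appears again.
With a single group, `findall` returns only what that group captured — 3 items.

['m', '9', 'p']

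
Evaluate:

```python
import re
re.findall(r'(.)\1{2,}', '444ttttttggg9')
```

['4', 't', 'g']

`\1` is not a pattern — it's the concrete string captured by group 1, re-applied verbatim.
Scanning left to right: at [0:3] match '444', group 1 = '4'; at [3:9] match 'tttttt', group 1 = 't'; at [9:12] match 'ggg', group 1 = 'g'.
Because there's exactly one group, `findall` drops the full match and keeps group 1 from each hit.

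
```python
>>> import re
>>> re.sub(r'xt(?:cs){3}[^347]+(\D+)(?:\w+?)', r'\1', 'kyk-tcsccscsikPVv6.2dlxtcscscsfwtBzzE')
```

'kyk-tcsccscsikPVv6.2dlz'

The pattern matches the literal 'xt', then the literal 'cs' repeated 3 times, then one or more of any character except [347]; then one or more of a non-digit (captured); then one or more of a word character (lazy) (non-capturing group).
Matches: at [22:37] → 'xtcscscsfwtBzzE'.
Each match is replaced using the text its own group 1 captured.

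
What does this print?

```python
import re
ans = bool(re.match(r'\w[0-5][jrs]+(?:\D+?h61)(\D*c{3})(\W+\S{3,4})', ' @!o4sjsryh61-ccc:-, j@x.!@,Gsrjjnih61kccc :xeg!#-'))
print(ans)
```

The pattern matches a word character, then a character in [0-5], then one or more of one of [jrs]; then one or more of a non-digit (lazy), then the literal 'h61' (non-capturing group); then zero or more of a non-digit, then exactly 3 of a literal 'c' (captured); then one or more of a non-word character, then 3 to 4 of a non-whitespace character (captured).
`match` is anchored at position 0; if the pattern doesn't fit there, it returns None.
Here the pattern fails at index 0, so the call returns None, and `bool(None)` is False.

False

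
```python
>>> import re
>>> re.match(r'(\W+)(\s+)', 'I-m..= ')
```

`re.match` won't scan ahead — the pattern has to work from the very first character.
Here the string doesn't start with a match, so the call returns None.

None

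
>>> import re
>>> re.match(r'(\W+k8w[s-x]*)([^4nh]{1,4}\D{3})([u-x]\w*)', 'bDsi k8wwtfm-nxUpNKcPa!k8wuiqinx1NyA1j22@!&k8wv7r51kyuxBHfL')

None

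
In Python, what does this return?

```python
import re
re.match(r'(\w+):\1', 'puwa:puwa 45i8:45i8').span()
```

(0, 9)

`\1` has to match the exact text group 1 already captured.
`re.match` only tries the pattern at the start of the string.
The match spans [0:9] → 'puwa:puwa'.
Captured: group 1 = 'puwa'.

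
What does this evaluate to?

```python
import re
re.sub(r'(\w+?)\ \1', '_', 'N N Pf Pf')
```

After group 1 captures some text, `\1` only succeeds where that same text appears again.
Matches: at [0:3] → 'N N'; at [4:9] → 'Pf Pf'.
Each match is replaced by '_'.

'_ _'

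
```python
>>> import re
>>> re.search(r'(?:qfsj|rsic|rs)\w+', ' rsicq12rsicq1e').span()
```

`re.search` tries every starting position until one works.
The match spans [1:15] → 'rsicq12rsicq1e'.

(1, 15)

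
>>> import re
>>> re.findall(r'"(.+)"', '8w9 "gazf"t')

['gazf']

Walking the string: at [4:10] match '"gazf"', group 1 = 'gazf'.
Because there's exactly one group, `findall` drops the full match and keeps group 1 from the one hit.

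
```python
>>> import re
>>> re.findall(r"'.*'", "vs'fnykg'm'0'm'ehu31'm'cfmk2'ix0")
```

["'fnykg'm'0'm'ehu31'm'cfmk2'"]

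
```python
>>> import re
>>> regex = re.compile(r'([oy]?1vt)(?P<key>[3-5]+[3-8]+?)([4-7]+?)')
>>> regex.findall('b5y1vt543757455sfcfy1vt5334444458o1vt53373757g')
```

[('y1vt', '5437', '5'), ('y1vt', '53344444', '5'), ('o1vt', '53373', '7')]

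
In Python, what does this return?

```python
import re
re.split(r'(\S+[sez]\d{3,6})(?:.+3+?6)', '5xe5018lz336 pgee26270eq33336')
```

This matches one or more of a non-whitespace character, then one of [sez], then 3 to 6 of a digit (captured); then one or more of any character, then one or more of a literal '3' (lazy), then the literal '6' (non-capturing group).
Matches to split on: at [0:29] → '5xe5018lz336 pgee26270eq33336'.
With a capturing group present, the delimiter's captured portion is kept in the result list.

['', '5xe5018lz336', '']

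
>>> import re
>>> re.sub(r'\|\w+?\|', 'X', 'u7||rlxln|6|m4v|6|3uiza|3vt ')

'u7|X6X6X3vt '

Matches: at [3:10] → '|rlxln|'; at [11:16] → '|m4v|'; at [17:24] → '|3uiza|'.
`sub` substitutes 'X' at each match site.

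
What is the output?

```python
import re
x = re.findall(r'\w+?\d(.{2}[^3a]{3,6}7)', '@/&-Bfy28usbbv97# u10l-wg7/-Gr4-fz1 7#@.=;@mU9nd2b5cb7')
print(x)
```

The `?` after the quantifier makes it lazy — it takes as little as possible before letting the rest of the pattern try.
With a single group, `findall` returns only what that group captured — 4 items.

['8usbbv97', '0l-wg7', '-fz1 7', 'nd2b5cb7']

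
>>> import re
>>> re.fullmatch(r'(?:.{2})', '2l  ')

None

The pattern matches exactly 2 of any character (non-capturing group).
`fullmatch` succeeds only if the pattern covers the string from start to end.
Here there's no way to consume every character, so the call returns None.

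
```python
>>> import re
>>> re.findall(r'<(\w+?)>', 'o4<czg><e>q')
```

['czg', 'e']

Scanning left to right: at [2:7] match '<czg>', group 1 = 'czg'; at [7:10] match '<e>', group 1 = 'e'.
With a single group, `findall` returns only what that group captured — 2 items.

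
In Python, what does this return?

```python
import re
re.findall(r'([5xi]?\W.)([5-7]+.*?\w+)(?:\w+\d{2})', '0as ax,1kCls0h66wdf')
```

[]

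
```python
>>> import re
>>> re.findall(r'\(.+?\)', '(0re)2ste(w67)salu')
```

['(0re)', '(w67)']

With the lazy modifier that quantifier settles for the fewest repetitions that let the rest of the pattern succeed (the atoms after it are unaffected and can still be greedy).
With no groups in the pattern, `findall` gives back each whole match — 2 here.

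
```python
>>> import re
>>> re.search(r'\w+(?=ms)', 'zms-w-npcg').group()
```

The positive lookaround only admits positions where the adjacent text matches; those characters stay outside the span.
The match spans [0:1] → 'z'.

'z'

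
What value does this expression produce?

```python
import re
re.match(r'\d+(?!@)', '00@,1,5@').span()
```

(0, 1)

With `match`, the pattern is implicitly anchored at the beginning.
The match spans [0:1] → '0'.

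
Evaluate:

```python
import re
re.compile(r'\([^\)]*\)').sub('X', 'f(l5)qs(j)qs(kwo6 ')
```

'fXqsXqs(kwo6 '

Each match is replaced by 'X'.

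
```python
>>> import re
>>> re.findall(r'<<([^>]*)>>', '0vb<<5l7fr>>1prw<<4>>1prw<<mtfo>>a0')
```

['5l7fr', '4', 'mtfo']

Scanning left to right: at [3:12] match '<<5l7fr>>', group 1 = '5l7fr'; at [16:21] match '<<4>>', group 1 = '4'; at [25:33] match '<<mtfo>>', group 1 = 'mtfo'.
One capturing group, so `findall` returns just the captured substring from each match — 3 in all.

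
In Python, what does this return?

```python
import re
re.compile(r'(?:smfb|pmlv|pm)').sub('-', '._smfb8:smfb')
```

Each match is replaced by '-'.

'._-8:-'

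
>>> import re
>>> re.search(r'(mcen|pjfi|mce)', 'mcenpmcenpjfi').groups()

('mcen',)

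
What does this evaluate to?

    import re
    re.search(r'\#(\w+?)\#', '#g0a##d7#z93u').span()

(0, 5)

`re.search` tries every starting position until one works.
The match spans [0:5] → '#g0a#'.
Captured: group 1 = 'g0a'.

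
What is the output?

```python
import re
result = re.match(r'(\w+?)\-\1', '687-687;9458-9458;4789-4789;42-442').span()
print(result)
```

(0, 7)

`\1` is not a pattern — it's the concrete string captured by group 1, re-applied verbatim.
`re.match` only tries the pattern at the start of the string.
The match spans [0:7] → '687-687'.
Captured: group 1 = '687'.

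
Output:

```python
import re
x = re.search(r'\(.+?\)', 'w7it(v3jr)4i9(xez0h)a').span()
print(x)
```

(4, 10)

`re.search` tries every starting position until one works.
The match spans [4:10] → '(v3jr)'.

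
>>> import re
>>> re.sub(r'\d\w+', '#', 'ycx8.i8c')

'ycx8.i#'

The pattern matches a digit; then one or more of a word character.
Matches: at [6:8] → '8c'.
`sub` substitutes '#' at each match site.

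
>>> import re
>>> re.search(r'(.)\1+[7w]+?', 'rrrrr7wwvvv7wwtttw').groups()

`\1` has to match the exact text group 1 already captured.
Unlike `match`, `search` isn't anchored — it looks for the pattern anywhere in the string.
The match spans [0:6] → 'rrrrr7'.
Captured: group 1 = 'r'.

('r',)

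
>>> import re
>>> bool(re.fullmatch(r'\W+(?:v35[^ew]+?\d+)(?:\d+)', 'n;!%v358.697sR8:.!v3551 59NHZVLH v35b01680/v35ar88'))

False

`re.fullmatch` is like wrapping the pattern in `^…$` (in single-line mode).
Here there's no way to consume every character, so the call returns None, and `bool(None)` is False.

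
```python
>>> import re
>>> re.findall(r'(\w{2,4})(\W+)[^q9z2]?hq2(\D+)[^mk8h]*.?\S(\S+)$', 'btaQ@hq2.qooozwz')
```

Pattern: 2 to 4 of a word character (captured); then one or more of a non-word character (captured); then optionally any character except [q9z2], then the literal 'hq2'; then one or more of a non-digit (captured); then zero or more of any character except [mk8h], then optionally any character, then a non-whitespace character; then one or more of a non-whitespace character (captured); then anchored at the end.
Matches: at [0:16] match 'btaQ@hq2.qooozwz', groups = ('btaQ', '@', '.qoooz', 'z').
Multiple groups make `findall` return tuples — one 4-tuple for the one match.

[('btaQ', '@', '.qoooz', 'z')]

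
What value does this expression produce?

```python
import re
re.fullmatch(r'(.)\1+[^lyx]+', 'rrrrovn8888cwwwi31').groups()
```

('r',)

The match spans [0:18] → 'rrrrovn8888cwwwi31'.
Captured: group 1 = 'r'.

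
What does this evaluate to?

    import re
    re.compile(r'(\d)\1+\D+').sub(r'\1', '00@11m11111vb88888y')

The backreference `\1` re-matches whatever the first group consumed, character for character.
Matches: at [0:3] → '00@'; at [3:6] → '11m'; at [6:13] → '11111vb'; at [13:19] → '88888y'.
Each match is replaced using the text its own group 1 captured.

'0118'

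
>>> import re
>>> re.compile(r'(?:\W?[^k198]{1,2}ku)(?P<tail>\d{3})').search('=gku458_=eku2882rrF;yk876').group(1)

This matches optionally a non-word character, then 1 to 2 of any character except [k198], then the literal 'ku' (non-capturing group); then exactly 3 of a digit (captured as 'tail').
`re.search` tries every starting position until one works.
The match spans [0:7] → '=gku458'.
Captured: group 1 = '458'.

'458'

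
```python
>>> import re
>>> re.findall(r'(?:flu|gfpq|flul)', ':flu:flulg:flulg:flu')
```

['flu', 'flu', 'flu', 'flu']

The regex engine tests alternatives in the order written; an earlier branch that matches wins even if a later one would match more.
Matches: at [1:4] → 'flu'; at [5:8] → 'flu'; at [11:14] → 'flu'; at [17:20] → 'flu'.
Since nothing is captured, `findall` lists the 4 matched substrings directly.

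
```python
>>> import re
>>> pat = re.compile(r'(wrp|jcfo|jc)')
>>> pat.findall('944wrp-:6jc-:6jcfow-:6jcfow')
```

['wrp', 'jc', 'jcfo', 'jcfo']

Alternation tries branches left to right and keeps the first one that lets the overall match succeed at that position.
`findall` collects group 1 from each match (4 total).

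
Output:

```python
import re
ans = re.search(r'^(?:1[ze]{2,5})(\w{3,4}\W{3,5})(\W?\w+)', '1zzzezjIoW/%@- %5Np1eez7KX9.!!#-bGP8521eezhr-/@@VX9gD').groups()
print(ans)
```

('jIoW/%@- ', '%5Np1eez7KX9')

The match spans [0:27] → '1zzzezjIoW/%@- %5Np1eez7KX9'.
Captured: group 1 = 'jIoW/%@- ', group 2 = '%5Np1eez7KX9'.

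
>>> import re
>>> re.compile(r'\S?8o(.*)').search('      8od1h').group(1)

'd1h'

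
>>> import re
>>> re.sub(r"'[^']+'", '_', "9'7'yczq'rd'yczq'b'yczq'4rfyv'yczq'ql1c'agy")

'9_yczq_yczq_yczq_yczq_agy'

Matches: at [1:4] → "'7'"; at [8:12] → "'rd'"; at [16:19] → "'b'"; at [23:30] → "'4rfyv'"; at [34:40] → "'ql1c'".
Every occurrence is swapped for '_'.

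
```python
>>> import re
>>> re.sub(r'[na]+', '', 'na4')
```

'4'

The pattern matches one or more of one of [na].
Matches: at [0:2] → 'na'.
`sub` substitutes '' at each match site.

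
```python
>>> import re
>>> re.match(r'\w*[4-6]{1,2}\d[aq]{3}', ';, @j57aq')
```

None

`match` is anchored at position 0; if the pattern doesn't fit there, it returns None.
Here the string doesn't start with a match, so the call returns None.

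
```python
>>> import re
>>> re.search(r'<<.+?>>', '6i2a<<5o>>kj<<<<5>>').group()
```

The match spans [4:10] → '<<5o>>'.

'<<5o>>'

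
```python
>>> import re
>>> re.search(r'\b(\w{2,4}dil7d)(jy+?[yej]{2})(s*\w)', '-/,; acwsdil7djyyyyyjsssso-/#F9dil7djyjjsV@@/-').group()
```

'acwsdil7djyyyy'

The pattern matches a word boundary (`\b`, zero-width); then 2 to 4 of a word character, then the literal 'di', then the literal 'l7d' (captured); then a literal 'j', then one or more of the literal 'y' (lazy), then exactly 2 of one of [yej] (captured); then zero or more of the literal 's', then a word character (captured).
Because the quantifier is non-greedy, it stops expanding at the earliest point where the rest of the pattern can succeed.
`re.search` scans for the first position where the pattern succeeds.
The match spans [5:19] → 'acwsdil7djyyyy'.
Captured: group 1 = 'acwsdil7d', group 2 = 'jyyy', group 3 = 'y'.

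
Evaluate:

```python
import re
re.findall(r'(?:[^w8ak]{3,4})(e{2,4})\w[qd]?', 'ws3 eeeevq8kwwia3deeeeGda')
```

['eee', 'ee']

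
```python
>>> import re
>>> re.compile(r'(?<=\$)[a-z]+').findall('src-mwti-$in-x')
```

The lookaround is zero-width — it requires the adjacent text to match without consuming it, so the asserted text isn't part of the match.
Scanning left to right: at [10:12] → 'in'.
Since nothing is captured, `findall` lists the 1 matched substring directly.

['in']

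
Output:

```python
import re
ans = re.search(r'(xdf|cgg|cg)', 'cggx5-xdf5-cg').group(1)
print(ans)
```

The regex engine tests alternatives in the order written; an earlier branch that matches wins even if a later one would match more.
`search` walks the string left to right and returns the first match it finds.
The match spans [0:3] → 'cgg'.
Captured: group 1 = 'cgg'.

cgg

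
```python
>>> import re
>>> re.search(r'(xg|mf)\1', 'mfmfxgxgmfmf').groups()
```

('mf',)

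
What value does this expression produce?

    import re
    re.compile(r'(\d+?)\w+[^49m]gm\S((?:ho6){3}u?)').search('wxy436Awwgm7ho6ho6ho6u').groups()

('4', 'ho6ho6ho6u')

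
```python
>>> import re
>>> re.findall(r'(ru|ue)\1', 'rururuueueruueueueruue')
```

`\1` is not a pattern — it's the concrete string captured by group 1, re-applied verbatim.
Because there's exactly one group, `findall` drops the full match and keeps group 1 from each hit.

['ru', 'ue', 'ue']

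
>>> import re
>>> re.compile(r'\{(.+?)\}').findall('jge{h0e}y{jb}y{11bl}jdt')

['h0e', 'jb', '11bl']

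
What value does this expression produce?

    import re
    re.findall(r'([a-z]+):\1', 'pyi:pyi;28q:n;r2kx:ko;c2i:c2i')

`\1` has to match the exact text group 1 already captured.
`findall` collects group 1 from the one match (1 total).

['pyi']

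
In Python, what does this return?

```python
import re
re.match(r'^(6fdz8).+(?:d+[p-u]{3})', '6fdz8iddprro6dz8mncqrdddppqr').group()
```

The pattern matches anchored at the start of the string; then the literal '6f', then the literal 'dz8' (captured); then one or more of any character; then one or more of a literal 'd', then exactly 3 of a character in [p-u] (non-capturing group).
`re.match` only tries the pattern at the start of the string.
The match spans [0:27] → '6fdz8iddprro6dz8mncqrdddppq'.
Captured: group 1 = '6fdz8'.

'6fdz8iddprro6dz8mncqrdddppq'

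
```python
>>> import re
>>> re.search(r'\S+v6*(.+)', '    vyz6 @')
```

None

Pattern: one or more of a non-whitespace character, then the literal 'v', then zero or more of the literal '6'; then one or more of any character (captured).
`re.search` scans for the first position where the pattern succeeds.
Here nothing in the string fits, so the call returns None.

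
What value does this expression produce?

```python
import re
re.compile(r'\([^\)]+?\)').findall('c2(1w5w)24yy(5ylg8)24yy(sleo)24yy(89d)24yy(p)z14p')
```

Matches: at [2:8] → '(1w5w)'; at [12:19] → '(5ylg8)'; at [23:29] → '(sleo)'; at [33:38] → '(89d)'; at [42:45] → '(p)'.
No capturing groups, so `findall` returns the 5 full match strings.

['(1w5w)', '(5ylg8)', '(sleo)', '(89d)', '(p)']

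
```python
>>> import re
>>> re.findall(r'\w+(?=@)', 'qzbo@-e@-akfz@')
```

['qzbo', 'e', 'akfz']

Lookahead/lookbehind check context without consuming it, so the matched span excludes the asserted characters.
With no groups in the pattern, `findall` gives back each whole match — 3 here.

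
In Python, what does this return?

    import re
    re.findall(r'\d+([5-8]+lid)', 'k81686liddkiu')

['6lid']

Pattern: one or more of a digit; then one or more of a character in [5-8], then the literal 'lid' (captured).
Matches: at [1:9] match '81686lid', group 1 = '6lid'.
Because there's exactly one group, `findall` drops the full match and keeps group 1 from the one hit.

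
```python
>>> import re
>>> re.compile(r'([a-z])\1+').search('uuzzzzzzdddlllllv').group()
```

'uu'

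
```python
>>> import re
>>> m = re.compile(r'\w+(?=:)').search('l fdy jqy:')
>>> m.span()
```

(6, 9)

Because the assertion is zero-width, the text it checks is not consumed and won't appear in the result.
`search` walks the string left to right and returns the first match it finds.
The match spans [6:9] → 'jqy'.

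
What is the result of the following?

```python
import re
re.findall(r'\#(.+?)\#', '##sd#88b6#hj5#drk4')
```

Walking the string: at [0:5] match '##sd#', group 1 = '#sd'; at [9:14] match '#hj5#', group 1 = 'hj5'.
One capturing group, so `findall` returns just the captured substring from each match — 2 in all.

['#sd', 'hj5']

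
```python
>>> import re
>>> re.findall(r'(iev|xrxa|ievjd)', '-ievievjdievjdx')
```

The regex engine tests alternatives in the order written; an earlier branch that matches wins even if a later one would match more.
One capturing group, so `findall` returns just the captured substring from each match — 3 in all.

['iev', 'iev', 'iev']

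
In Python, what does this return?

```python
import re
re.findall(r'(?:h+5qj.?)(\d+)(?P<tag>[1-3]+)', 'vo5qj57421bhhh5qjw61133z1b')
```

The pattern matches one or more of the literal 'h', then the literal '5qj', then optionally any character (non-capturing group); then one or more of a digit (captured); then one or more of a character in [1-3] (captured as 'tag').
Multiple groups make `findall` return tuples — one 2-tuple for the one match.

[('6113', '3')]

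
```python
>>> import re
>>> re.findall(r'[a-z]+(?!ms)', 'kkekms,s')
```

`(?!…)`/`(?<!…)` only lets a position through if the neighbouring text does NOT match; no characters are consumed.
`findall` yields the raw match text (2 of them) because the pattern has no groups.

['kkekms', 's']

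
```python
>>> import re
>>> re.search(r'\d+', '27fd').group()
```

'27'

Pattern: one or more of a digit.
`search` walks the string left to right and returns the first match it finds.
The match spans [0:2] → '27'.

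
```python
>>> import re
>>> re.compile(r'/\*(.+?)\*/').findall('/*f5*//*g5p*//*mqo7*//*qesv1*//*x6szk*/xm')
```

['f5', 'g5p', 'mqo7', 'qesv1', 'x6szk']

Because there's exactly one group, `findall` drops the full match and keeps group 1 from each hit.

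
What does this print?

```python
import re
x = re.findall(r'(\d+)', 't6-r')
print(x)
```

['6']

Pattern: one or more of a digit (captured).
Walking the string: at [1:2] match '6', group 1 = '6'.
One capturing group, so `findall` returns just the captured substring from the one match — 1 in all.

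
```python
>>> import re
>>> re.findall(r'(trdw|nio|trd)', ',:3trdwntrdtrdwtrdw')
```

['trdw', 'trd', 'trdw', 'trdw']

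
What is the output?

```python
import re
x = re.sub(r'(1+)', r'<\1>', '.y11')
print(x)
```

.y<11>

The pattern matches one or more of a literal '1' (captured).
Matches: at [2:4] → '11'.
The replacement refers to a captured group, so each match is rewritten using its own captured text.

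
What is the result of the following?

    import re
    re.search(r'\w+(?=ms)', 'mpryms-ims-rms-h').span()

Because the assertion is zero-width, the text it checks is not consumed and won't appear in the result.
`re.search` tries every starting position until one works.
The match spans [0:4] → 'mpry'.

(0, 4)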